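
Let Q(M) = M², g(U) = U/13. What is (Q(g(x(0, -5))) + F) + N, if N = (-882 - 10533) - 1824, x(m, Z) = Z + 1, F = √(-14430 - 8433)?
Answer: -2237375/169 + I*√22863 ≈ -13239.0 + 151.21*I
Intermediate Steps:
F = I*√22863 (F = √(-22863) = I*√22863 ≈ 151.21*I)
x(m, Z) = 1 + Z
g(U) = U/13 (g(U) = U*(1/13) = U/13)
N = -13239 (N = -11415 - 1824 = -13239)
(Q(g(x(0, -5))) + F) + N = (((1 - 5)/13)² + I*√22863) - 13239 = (((1/13)*(-4))² + I*√22863) - 13239 = ((-4/13)² + I*√22863) - 13239 = (16/169 + I*√22863) - 13239 = -2237375/169 + I*√22863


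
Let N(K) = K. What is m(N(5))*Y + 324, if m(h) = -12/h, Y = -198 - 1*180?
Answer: 6156/5 ≈ 1231.2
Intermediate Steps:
Y = -378 (Y = -198 - 180 = -378)
m(N(5))*Y + 324 = -12/5*(-378) + 324 = 4536/5 + 324 = 6156/5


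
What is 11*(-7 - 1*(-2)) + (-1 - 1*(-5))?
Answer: -51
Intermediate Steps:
11*(-7 - 1*(-2)) + (-1 - 1*(-5)) = 11*(-7 + 2) + (-1 + 5) = 11*(-5) + 4 = -55 + 4 = -51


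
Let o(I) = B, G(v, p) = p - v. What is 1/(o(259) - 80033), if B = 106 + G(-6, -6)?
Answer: -1/79927 ≈ -1.2511e-5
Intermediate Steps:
B = 106 (B = 106 + (-6 - 1*(-6)) = 106 + (-6 + 6) = 106 + 0 = 106)
o(I) = 106
1/(o(259) - 80033) = 1/(106 - 80033) = 1/(-79927) = -1/79927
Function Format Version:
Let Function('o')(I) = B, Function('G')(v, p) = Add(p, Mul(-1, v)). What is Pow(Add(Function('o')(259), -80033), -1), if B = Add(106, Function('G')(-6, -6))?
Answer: Rational(-1, 79927) ≈ -1.2511e-5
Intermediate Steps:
B = 106 (B = Add(106, Add(-6, Mul(-1, -6))) = Add(106, Add(-6, 6)) = Add(106, 0) = 106)
Function('o')(I) = 106
Pow(Add(Function('o')(259), -80033), -1) = Pow(Add(106, -80033), -1) = Pow(-79927, -1) = Rational(-1, 79927)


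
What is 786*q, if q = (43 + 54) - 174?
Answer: -60522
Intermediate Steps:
q = -77 (q = 97 - 174 = -77)
786*q = 786*(-77) = -60522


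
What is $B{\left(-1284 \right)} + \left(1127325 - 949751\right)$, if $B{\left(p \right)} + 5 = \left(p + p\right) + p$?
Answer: $173717$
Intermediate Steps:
$B{\left(p \right)} = -5 + 3 p$ ($B{\left(p \right)} = -5 + \left(\left(p + p\right) + p\right) = -5 + \left(2 p + p\right) = -5 + 3 p$)
$B{\left(-1284 \right)} + \left(1127325 - 949751\right) = \left(-5 + 3 \left(-1284\right)\right) + \left(1127325 - 949751\right) = \left(-5 - 3852\right) + 177574 = -3857 + 177574 = 173717$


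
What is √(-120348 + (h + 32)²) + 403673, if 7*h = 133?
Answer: 403673 + 21*I*√267 ≈ 4.0367e+5 + 343.14*I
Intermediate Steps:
h = 19 (h = (⅐)*133 = 19)
√(-120348 + (h + 32)²) + 403673 = √(-120348 + (19 + 32)²) + 403673 = √(-120348 + 51²) + 403673 = √(-120348 + 2601) + 403673 = √(-117747) + 403673 = 21*I*√267 + 403673 = 403673 + 21*I*√267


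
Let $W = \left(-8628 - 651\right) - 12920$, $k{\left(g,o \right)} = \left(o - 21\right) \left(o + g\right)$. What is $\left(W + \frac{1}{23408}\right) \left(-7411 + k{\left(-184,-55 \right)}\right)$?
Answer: $- \frac{5587626455823}{23408} \approx -2.3871 \cdot 10^{8}$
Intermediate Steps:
$k{\left(g,o \right)} = \left(-21 + o\right) \left(g + o\right)$
$W = -22199$ ($W = -9279 - 12920 = -22199$)
$\left(W + \frac{1}{23408}\right) \left(-7411 + k{\left(-184,-55 \right)}\right) = \left(-22199 + \frac{1}{23408}\right) \left(-7411 - \left(-15139 - 3025\right)\right) = \left(-22199 + \frac{1}{23408}\right) \left(-7411 + \left(3025 + 3864 + 1155 + 10120\right)\right) = - \frac{519634191 \left(-7411 + 18164\right)}{23408} = \left(- \frac{519634191}{23408}\right) 10753 = - \frac{5587626455823}{23408}$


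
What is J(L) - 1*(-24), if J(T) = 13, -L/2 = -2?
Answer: 37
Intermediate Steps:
L = 4 (L = -2*(-2) = 4)
J(L) - 1*(-24) = 13 - 1*(-24) = 13 + 24 = 37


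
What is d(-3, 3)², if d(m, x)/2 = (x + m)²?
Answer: 0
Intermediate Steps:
d(m, x) = 2*(m + x)² (d(m, x) = 2*(x + m)² = 2*(m + x)²)
d(-3, 3)² = (2*(-3 + 3)²)² = (2*0²)² = (2*0)² = 0² = 0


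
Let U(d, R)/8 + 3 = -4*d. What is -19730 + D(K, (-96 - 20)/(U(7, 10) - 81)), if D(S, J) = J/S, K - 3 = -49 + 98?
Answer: -84385181/4277 ≈ -19730.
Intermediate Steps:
U(d, R) = -24 - 32*d (U(d, R) = -24 + 8*(-4*d) = -24 - 32*d)
K = 52 (K = 3 + (-49 + 98) = 3 + 49 = 52)
-19730 + D(K, (-96 - 20)/(U(7, 10) - 81)) = -19730 + ((-96 - 20)/((-24 - 32*7) - 81))/52 = -19730 - 116/((-24 - 224) - 81)*(1/52) = -19730 - 116/(-248 - 81)*(1/52) = -19730 - 116/(-329)*(1/52) = -19730 - 116*(-1/329)*(1/52) = -19730 + (116/329)*(1/52) = -19730 + 29/4277 = -84385181/4277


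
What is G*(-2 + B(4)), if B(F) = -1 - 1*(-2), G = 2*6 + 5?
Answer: -17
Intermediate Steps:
G = 17 (G = 12 + 5 = 17)
B(F) = 1 (B(F) = -1 + 2 = 1)
G*(-2 + B(4)) = 17*(-2 + 1) = 17*(-1) = -17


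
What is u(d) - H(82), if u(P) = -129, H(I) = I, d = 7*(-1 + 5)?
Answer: -211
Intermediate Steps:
d = 28 (d = 7*4 = 28)
u(d) - H(82) = -129 - 1*82 = -129 - 82 = -211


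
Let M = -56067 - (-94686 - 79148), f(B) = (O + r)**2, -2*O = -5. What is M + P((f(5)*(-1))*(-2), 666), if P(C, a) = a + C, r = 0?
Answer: 236891/2 ≈ 1.1845e+5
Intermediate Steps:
O = 5/2 (O = -1/2*(-5) = 5/2 ≈ 2.5000)
f(B) = 25/4 (f(B) = (5/2 + 0)**2 = (5/2)**2 = 25/4)
P(C, a) = C + a
M = 117767 (M = -56067 - 1*(-173834) = -56067 + 173834 = 117767)
M + P((f(5)*(-1))*(-2), 666) = 117767 + (((25/4)*(-1))*(-2) + 666) = 117767 + (-25/4*(-2) + 666) = 117767 + (25/2 + 666) = 117767 + 1357/2 = 236891/2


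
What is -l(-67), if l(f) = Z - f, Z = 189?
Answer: -256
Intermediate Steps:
l(f) = 189 - f
-l(-67) = -(189 - 1*(-67)) = -(189 + 67) = -1*256 = -256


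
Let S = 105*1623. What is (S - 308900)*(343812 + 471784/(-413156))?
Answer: -4917862663301170/103289 ≈ -4.7613e+10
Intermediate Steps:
S = 170415
(S - 308900)*(343812 + 471784/(-413156)) = (170415 - 308900)*(343812 + 471784/(-413156)) = -138485*(343812 + 471784*(-1/413156)) = -138485*(343812 - 117946/103289) = -138485*35511879722/103289 = -4917862663301170/103289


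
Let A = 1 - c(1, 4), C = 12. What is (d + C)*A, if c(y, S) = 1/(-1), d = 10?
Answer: 44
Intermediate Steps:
c(y, S) = -1
A = 2 (A = 1 - 1*(-1) = 1 + 1 = 2)
(d + C)*A = (10 + 12)*2 = 22*2 = 44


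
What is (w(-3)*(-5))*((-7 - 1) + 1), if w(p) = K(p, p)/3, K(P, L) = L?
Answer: -35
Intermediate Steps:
w(p) = p/3
(w(-3)*(-5))*((-7 - 1) + 1) = (((⅓)*(-3))*(-5))*((-7 - 1) + 1) = (-1*(-5))*(-8 + 1) = 5*(-7) = -35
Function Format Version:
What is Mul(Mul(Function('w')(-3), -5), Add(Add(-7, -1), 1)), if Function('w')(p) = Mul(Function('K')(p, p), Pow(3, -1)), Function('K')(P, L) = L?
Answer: -35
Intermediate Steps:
Function('w')(p) = Mul(Rational(1, 3), p) (Function('w')(p) = Mul(p, Pow(3, -1)) = Mul(p, Rational(1, 3)) = Mul(Rational(1, 3), p))
Mul(Mul(Function('w')(-3), -5), Add(Add(-7, -1), 1)) = Mul(Mul(Mul(Rational(1, 3), -3), -5), Add(Add(-7, -1), 1)) = Mul(Mul(-1, -5), Add(-8, 1)) = Mul(5, -7) = -35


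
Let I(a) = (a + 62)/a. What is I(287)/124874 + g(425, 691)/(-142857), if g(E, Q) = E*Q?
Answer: -10524920892557/5119828880166 ≈ -2.0557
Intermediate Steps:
I(a) = (62 + a)/a
I(287)/124874 + g(425, 691)/(-142857) = ((62 + 287)/287)/124874 + (425*691)/(-142857) = ((1/287)*349)*(1/124874) + 293675*(-1/142857) = (349/287)*(1/124874) - 293675/142857 = 349/35838838 - 293675/142857 = -10524920892557/5119828880166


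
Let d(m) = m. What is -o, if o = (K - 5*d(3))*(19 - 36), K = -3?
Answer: -306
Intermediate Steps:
o = 306 (o = (-3 - 5*3)*(19 - 36) = (-3 - 15)*(-17) = -18*(-17) = 306)
-o = -1*306 = -306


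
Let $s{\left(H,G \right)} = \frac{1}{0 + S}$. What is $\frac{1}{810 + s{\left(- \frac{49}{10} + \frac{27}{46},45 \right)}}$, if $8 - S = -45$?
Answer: $\frac{53}{42931} \approx 0.0012345$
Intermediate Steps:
$S = 53$ ($S = 8 - -45 = 8 + 45 = 53$)
$s{\left(H,G \right)} = \frac{1}{53}$ ($s{\left(H,G \right)} = \frac{1}{0 + 53} = \frac{1}{53}$)
$\frac{1}{810 + s{\left(- \frac{49}{10} + \frac{27}{46},45 \right)}} = \frac{1}{810 + \frac{1}{53}} = \frac{1}{\frac{42931}{53}} = \frac{53}{42931}$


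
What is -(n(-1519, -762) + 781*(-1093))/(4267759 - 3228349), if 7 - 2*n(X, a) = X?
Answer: 28429/34647 ≈ 0.82053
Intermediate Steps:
n(X, a) = 7/2 - X/2
-(n(-1519, -762) + 781*(-1093))/(4267759 - 3228349) = -((7/2 - ½*(-1519)) + 781*(-1093))/(4267759 - 3228349) = -((7/2 + 1519/2) - 853633)/1039410 = -(763 - 853633)/1039410 = -(-852870)/1039410 = -1*(-28429/34647) = 28429/34647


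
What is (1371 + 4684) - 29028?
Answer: -22973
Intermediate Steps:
(1371 + 4684) - 29028 = 6055 - 29028 = -22973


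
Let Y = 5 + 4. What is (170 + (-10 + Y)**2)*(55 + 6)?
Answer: 10431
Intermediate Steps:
Y = 9
(170 + (-10 + Y)**2)*(55 + 6) = (170 + (-10 + 9)**2)*(55 + 6) = (170 + (-1)**2)*61 = (170 + 1)*61 = 171*61 = 10431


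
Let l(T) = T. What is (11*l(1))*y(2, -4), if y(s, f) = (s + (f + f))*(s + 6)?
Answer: -528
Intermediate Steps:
y(s, f) = (6 + s)*(s + 2*f) (y(s, f) = (s + 2*f)*(6 + s) = (6 + s)*(s + 2*f))
(11*l(1))*y(2, -4) = (11*1)*(2² + 6*2 + 12*(-4) + 2*(-4)*2) = 11*(4 + 12 - 48 - 16) = 11*(-48) = -528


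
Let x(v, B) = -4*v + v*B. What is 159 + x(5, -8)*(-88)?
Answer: 5439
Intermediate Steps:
x(v, B) = -4*v + B*v
159 + x(5, -8)*(-88) = 159 + (5*(-4 - 8))*(-88) = 159 + (5*(-12))*(-88) = 159 - 60*(-88) = 159 + 5280 = 5439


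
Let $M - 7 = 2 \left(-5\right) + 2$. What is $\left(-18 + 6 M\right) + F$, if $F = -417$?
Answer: $-441$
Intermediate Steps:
$M = -1$ ($M = 7 + \left(2 \left(-5\right) + 2\right) = 7 + \left(-10 + 2\right) = 7 - 8 = -1$)
$\left(-18 + 6 M\right) + F = \left(-18 + 6 \left(-1\right)\right) - 417 = \left(-18 - 6\right) - 417 = -24 - 417 = -441$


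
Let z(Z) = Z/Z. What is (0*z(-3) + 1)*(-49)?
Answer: -49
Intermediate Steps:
z(Z) = 1
(0*z(-3) + 1)*(-49) = (0*1 + 1)*(-49) = (0 + 1)*(-49) = 1*(-49) = -49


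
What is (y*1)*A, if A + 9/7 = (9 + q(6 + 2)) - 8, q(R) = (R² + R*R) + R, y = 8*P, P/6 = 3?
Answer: 136800/7 ≈ 19543.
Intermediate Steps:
P = 18 (P = 6*3 = 18)
y = 144 (y = 8*18 = 144)
q(R) = R + 2*R² (q(R) = (R² + R²) + R = 2*R² + R = R + 2*R²)
A = 950/7 (A = -9/7 + ((9 + (6 + 2)*(1 + 2*(6 + 2))) - 8) = -9/7 + ((9 + 8*(1 + 2*8)) - 8) = -9/7 + ((9 + 8*(1 + 16)) - 8) = -9/7 + ((9 + 8*17) - 8) = -9/7 + ((9 + 136) - 8) = -9/7 + (145 - 8) = -9/7 + 137 = 950/7 ≈ 135.71)
(y*1)*A = (144*1)*(950/7) = 144*(950/7) = 136800/7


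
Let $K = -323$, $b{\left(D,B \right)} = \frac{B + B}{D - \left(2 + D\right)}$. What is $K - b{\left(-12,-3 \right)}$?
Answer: $-326$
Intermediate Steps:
$b{\left(D,B \right)} = - B$ ($b{\left(D,B \right)} = \frac{2 B}{-2} = 2 B \left(- \frac{1}{2}\right) = - B$)
$K - b{\left(-12,-3 \right)} = -323 - \left(-1\right) \left(-3\right) = -323 - 3 = -326$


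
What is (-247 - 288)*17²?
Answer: -154615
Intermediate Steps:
(-247 - 288)*17² = -535*289 = -154615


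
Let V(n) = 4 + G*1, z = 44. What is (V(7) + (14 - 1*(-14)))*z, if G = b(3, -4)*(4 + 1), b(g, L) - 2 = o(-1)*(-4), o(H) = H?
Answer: 2728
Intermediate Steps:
b(g, L) = 6 (b(g, L) = 2 - 1*(-4) = 2 + 4 = 6)
G = 30 (G = 6*(4 + 1) = 6*5 = 30)
V(n) = 34 (V(n) = 4 + 30*1 = 4 + 30 = 34)
(V(7) + (14 - 1*(-14)))*z = (34 + (14 - 1*(-14)))*44 = (34 + (14 + 14))*44 = (34 + 28)*44 = 62*44 = 2728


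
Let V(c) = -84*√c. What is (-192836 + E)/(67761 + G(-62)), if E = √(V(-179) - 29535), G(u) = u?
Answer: -192836/67699 + √(-29535 - 84*I*√179)/67699 ≈ -2.8484 - 0.002539*I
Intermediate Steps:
E = √(-29535 - 84*I*√179) (E = √(-84*I*√179 - 29535) = √(-29535 - 84*I*√179) ≈ 3.269 - 171.89*I)
(-192836 + E)/(67761 + G(-62)) = (-192836 + √(-29535 - 84*I*√179))/(67761 - 62) = (-192836 + √(-29535 - 84*I*√179))/67699 = (-192836 + √(-29535 - 84*I*√179))*(1/67699) = -192836/67699 + √(-29535 - 84*I*√179)/67699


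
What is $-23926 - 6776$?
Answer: $-30702$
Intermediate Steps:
$-23926 - 6776 = -30702$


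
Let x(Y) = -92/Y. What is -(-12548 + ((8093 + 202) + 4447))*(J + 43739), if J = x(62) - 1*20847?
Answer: -137663564/31 ≈ -4.4408e+6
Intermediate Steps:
J = -646303/31 (J = -92/62 - 1*20847 = -92*1/62 - 20847 = -46/31 - 20847 = -646303/31 ≈ -20848.)
-(-12548 + ((8093 + 202) + 4447))*(J + 43739) = -(-12548 + ((8093 + 202) + 4447))*(-646303/31 + 43739) = -(-12548 + (8295 + 4447))*709606/31 = -(-12548 + 12742)*709606/31 = -194*709606/31 = -1*137663564/31 = -137663564/31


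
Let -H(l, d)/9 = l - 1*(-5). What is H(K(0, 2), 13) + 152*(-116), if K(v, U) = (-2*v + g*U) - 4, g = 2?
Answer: -17677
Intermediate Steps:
K(v, U) = -4 - 2*v + 2*U (K(v, U) = (-2*v + 2*U) - 4 = -4 - 2*v + 2*U)
H(l, d) = -45 - 9*l (H(l, d) = -9*(l - 1*(-5)) = -9*(l + 5) = -9*(5 + l) = -45 - 9*l)
H(K(0, 2), 13) + 152*(-116) = (-45 - 9*(-4 - 2*0 + 2*2)) + 152*(-116) = (-45 - 9*(-4 + 0 + 4)) - 17632 = (-45 - 9*0) - 17632 = (-45 + 0) - 17632 = -45 - 17632 = -17677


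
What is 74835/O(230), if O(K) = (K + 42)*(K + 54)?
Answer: 74835/77248 ≈ 0.96876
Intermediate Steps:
O(K) = (42 + K)*(54 + K)
74835/O(230) = 74835/(2268 + 230**2 + 96*230) = 74835/(2268 + 52900 + 22080) = 74835/77248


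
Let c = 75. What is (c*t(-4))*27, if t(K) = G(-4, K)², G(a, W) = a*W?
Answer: 518400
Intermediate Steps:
G(a, W) = W*a
t(K) = 16*K² (t(K) = (K*(-4))² = (-4*K)² = 16*K²)
(c*t(-4))*27 = (75*(16*(-4)²))*27 = (75*(16*16))*27 = (75*256)*27 = 19200*27 = 518400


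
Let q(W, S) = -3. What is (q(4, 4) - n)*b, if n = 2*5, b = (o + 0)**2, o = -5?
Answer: -325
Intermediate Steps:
b = 25 (b = (-5 + 0)**2 = (-5)**2 = 25)
n = 10
(q(4, 4) - n)*b = (-3 - 1*10)*25 = (-3 - 10)*25 = -13*25 = -325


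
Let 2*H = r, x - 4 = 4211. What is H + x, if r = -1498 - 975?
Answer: 5957/2 ≈ 2978.5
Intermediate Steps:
x = 4215 (x = 4 + 4211 = 4215)
r = -2473
H = -2473/2 (H = (1/2)*(-2473) = -2473/2 ≈ -1236.5)
H + x = -2473/2 + 4215 = 5957/2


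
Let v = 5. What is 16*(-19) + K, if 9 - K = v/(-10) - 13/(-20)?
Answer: -5903/20 ≈ -295.15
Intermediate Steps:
K = 177/20 (K = 9 - (5/(-10) - 13/(-20)) = 9 - (5*(-⅒) - 13*(-1/20)) = 9 - (-½ + 13/20) = 9 - 1*3/20 = 9 - 3/20 = 177/20 ≈ 8.8500)
16*(-19) + K = 16*(-19) + 177/20 = -304 + 177/20 = -5903/20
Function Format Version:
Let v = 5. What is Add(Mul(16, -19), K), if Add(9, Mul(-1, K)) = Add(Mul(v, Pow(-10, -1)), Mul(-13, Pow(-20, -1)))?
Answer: Rational(-5903, 20) ≈ -295.15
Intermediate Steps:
K = Rational(177, 20) (K = Add(9, Mul(-1, Add(Mul(5, Pow(-10, -1)), Mul(-13, Pow(-20, -1))))) = Add(9, Mul(-1, Add(Mul(5, Rational(-1, 10)), Mul(-13, Rational(-1, 20))))) = Add(9, Mul(-1, Add(Rational(-1, 2), Rational(13, 20)))) = Add(9, Mul(-1, Rational(3, 20))) = Add(9, Rational(-3, 20)) = Rational(177, 20) ≈ 8.8500)
Add(Mul(16, -19), K) = Add(Mul(16, -19), Rational(177, 20)) = Add(-304, Rational(177, 20)) = Rational(-5903, 20)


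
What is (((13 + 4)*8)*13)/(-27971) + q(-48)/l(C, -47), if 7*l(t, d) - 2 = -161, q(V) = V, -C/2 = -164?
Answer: 3039048/1482463 ≈ 2.0500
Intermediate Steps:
C = 328 (C = -2*(-164) = 328)
l(t, d) = -159/7 (l(t, d) = 2/7 + (⅐)*(-161) = 2/7 - 23 = -159/7)
(((13 + 4)*8)*13)/(-27971) + q(-48)/l(C, -47) = (((13 + 4)*8)*13)/(-27971) - 48/(-159/7) = ((17*8)*13)*(-1/27971) - 48*(-7/159) = (136*13)*(-1/27971) + 112/53 = 1768*(-1/27971) + 112/53 = -1768/27971 + 112/53 = 3039048/1482463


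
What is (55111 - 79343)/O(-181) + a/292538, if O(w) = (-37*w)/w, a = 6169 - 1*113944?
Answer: 7084793141/10823906 ≈ 654.55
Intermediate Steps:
a = -107775 (a = 6169 - 113944 = -107775)
O(w) = -37
(55111 - 79343)/O(-181) + a/292538 = (55111 - 79343)/(-37) - 107775/292538 = -24232*(-1/37) - 107775*1/292538 = 24232/37 - 107775/292538 = 7084793141/10823906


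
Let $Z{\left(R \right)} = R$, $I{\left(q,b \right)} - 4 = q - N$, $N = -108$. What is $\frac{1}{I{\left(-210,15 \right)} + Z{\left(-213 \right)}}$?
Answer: $- \frac{1}{311} \approx -0.0032154$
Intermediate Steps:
$I{\left(q,b \right)} = 112 + q$ ($I{\left(q,b \right)} = 4 + \left(q - -108\right) = 4 + \left(q + 108\right) = 4 + \left(108 + q\right) = 112 + q$)
$\frac{1}{I{\left(-210,15 \right)} + Z{\left(-213 \right)}} = \frac{1}{\left(112 - 210\right) - 213} = \frac{1}{-98 - 213} = \frac{1}{-311} = - \frac{1}{311}$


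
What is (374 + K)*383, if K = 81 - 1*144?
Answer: 119113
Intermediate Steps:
K = -63 (K = 81 - 144 = -63)
(374 + K)*383 = (374 - 63)*383 = 311*383 = 119113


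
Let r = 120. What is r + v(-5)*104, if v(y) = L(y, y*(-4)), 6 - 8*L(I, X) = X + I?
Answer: 3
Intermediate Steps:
L(I, X) = ¾ - I/8 - X/8 (L(I, X) = ¾ - (X + I)/8 = ¾ - (I + X)/8 = ¾ + (-I/8 - X/8) = ¾ - I/8 - X/8)
v(y) = ¾ + 3*y/8 (v(y) = ¾ - y/8 - y*(-4)/8 = ¾ - y/8 - (-1)*y/2 = ¾ - y/8 + y/2 = ¾ + 3*y/8)
r + v(-5)*104 = 120 + (¾ + (3/8)*(-5))*104 = 120 + (¾ - 15/8)*104 = 120 - 9/8*104 = 120 - 117 = 3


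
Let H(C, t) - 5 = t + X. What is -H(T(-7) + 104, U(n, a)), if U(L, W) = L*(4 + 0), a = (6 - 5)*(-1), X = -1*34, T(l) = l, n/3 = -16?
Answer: 221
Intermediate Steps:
n = -48 (n = 3*(-16) = -48)
X = -34
a = -1 (a = 1*(-1) = -1)
U(L, W) = 4*L (U(L, W) = L*4 = 4*L)
H(C, t) = -29 + t (H(C, t) = 5 + (t - 34) = 5 + (-34 + t) = -29 + t)
-H(T(-7) + 104, U(n, a)) = -(-29 + 4*(-48)) = -(-29 - 192) = -1*(-221) = 221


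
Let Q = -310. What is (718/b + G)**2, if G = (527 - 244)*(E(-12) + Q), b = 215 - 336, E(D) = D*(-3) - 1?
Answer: 88690116156849/14641 ≈ 6.0577e+9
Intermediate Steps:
E(D) = -1 - 3*D (E(D) = -3*D - 1 = -1 - 3*D)
b = -121
G = -77825 (G = (527 - 244)*((-1 - 3*(-12)) - 310) = 283*((-1 + 36) - 310) = 283*(35 - 310) = 283*(-275) = -77825)
(718/b + G)**2 = (718/(-121) - 77825)**2 = (718*(-1/121) - 77825)**2 = (-718/121 - 77825)**2 = (-9417543/121)**2 = 88690116156849/14641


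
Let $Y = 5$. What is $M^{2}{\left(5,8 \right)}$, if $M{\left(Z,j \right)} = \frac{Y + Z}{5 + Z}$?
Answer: $1$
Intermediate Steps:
$M{\left(Z,j \right)} = 1$ ($M{\left(Z,j \right)} = \frac{5 + Z}{5 + Z} = 1$)
$M^{2}{\left(5,8 \right)} = 1^{2} = 1$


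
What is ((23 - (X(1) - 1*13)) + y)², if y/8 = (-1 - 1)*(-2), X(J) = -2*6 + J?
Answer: 6241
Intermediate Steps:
X(J) = -12 + J
y = 32 (y = 8*((-1 - 1)*(-2)) = 8*(-2*(-2)) = 8*4 = 32)
((23 - (X(1) - 1*13)) + y)² = ((23 - ((-12 + 1) - 1*13)) + 32)² = ((23 - (-11 - 13)) + 32)² = ((23 - 1*(-24)) + 32)² = ((23 + 24) + 32)² = (47 + 32)² = 79² = 6241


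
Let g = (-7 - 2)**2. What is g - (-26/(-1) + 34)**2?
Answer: -3519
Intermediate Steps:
g = 81 (g = (-9)**2 = 81)
g - (-26/(-1) + 34)**2 = 81 - (-26/(-1) + 34)**2 = 81 - (-26*(-1) + 34)**2 = 81 - (26 + 34)**2 = 81 - 1*60**2 = 81 - 1*3600 = 81 - 3600 = -3519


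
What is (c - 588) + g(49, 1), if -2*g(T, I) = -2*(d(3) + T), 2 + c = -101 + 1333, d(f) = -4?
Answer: 687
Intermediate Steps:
c = 1230 (c = -2 + (-101 + 1333) = -2 + 1232 = 1230)
g(T, I) = -4 + T (g(T, I) = -(-1)*(-4 + T) = -(8 - 2*T)/2 = -4 + T)
(c - 588) + g(49, 1) = (1230 - 588) + (-4 + 49) = 642 + 45 = 687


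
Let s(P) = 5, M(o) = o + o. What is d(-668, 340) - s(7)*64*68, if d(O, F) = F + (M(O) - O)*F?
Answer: -248540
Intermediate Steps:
M(o) = 2*o
d(O, F) = F + F*O (d(O, F) = F + (2*O - O)*F = F + O*F = F + F*O)
d(-668, 340) - s(7)*64*68 = 340*(1 - 668) - 5*64*68 = 340*(-667) - 320*68 = -226780 - 1*21760 = -226780 - 21760 = -248540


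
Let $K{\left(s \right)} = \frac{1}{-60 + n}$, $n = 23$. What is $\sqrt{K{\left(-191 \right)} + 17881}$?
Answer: $\frac{2 \sqrt{6119763}}{37} \approx 133.72$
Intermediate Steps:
$K{\left(s \right)} = - \frac{1}{37}$ ($K{\left(s \right)} = \frac{1}{-60 + 23} = \frac{1}{-37} = - \frac{1}{37}$)
$\sqrt{K{\left(-191 \right)} + 17881} = \sqrt{- \frac{1}{37} + 17881} = \sqrt{\frac{661596}{37}} = \frac{2 \sqrt{6119763}}{37}$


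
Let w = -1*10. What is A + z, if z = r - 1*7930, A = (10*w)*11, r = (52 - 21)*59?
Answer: -7201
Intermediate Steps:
w = -10
r = 1829 (r = 31*59 = 1829)
A = -1100 (A = (10*(-10))*11 = -100*11 = -1100)
z = -6101 (z = 1829 - 1*7930 = 1829 - 7930 = -6101)
A + z = -1100 - 6101 = -7201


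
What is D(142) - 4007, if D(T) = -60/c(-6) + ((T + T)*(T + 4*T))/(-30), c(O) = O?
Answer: -32155/3 ≈ -10718.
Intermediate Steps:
D(T) = 10 - T²/3 (D(T) = -60/(-6) + ((T + T)*(T + 4*T))/(-30) = -60*(-⅙) + ((2*T)*(5*T))*(-1/30) = 10 + (10*T²)*(-1/30) = 10 - T²/3)
D(142) - 4007 = (10 - ⅓*142²) - 4007 = (10 - ⅓*20164) - 4007 = (10 - 20164/3) - 4007 = -20134/3 - 4007 = -32155/3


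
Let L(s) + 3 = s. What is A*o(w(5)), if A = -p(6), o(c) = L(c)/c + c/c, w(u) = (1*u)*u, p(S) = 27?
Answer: -1269/25 ≈ -50.760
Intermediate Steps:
w(u) = u**2 (w(u) = u*u = u**2)
L(s) = -3 + s
o(c) = 1 + (-3 + c)/c (o(c) = (-3 + c)/c + c/c = (-3 + c)/c + 1 = 1 + (-3 + c)/c)
A = -27 (A = -1*27 = -27)
A*o(w(5)) = -27*(2 - 3/(5**2)) = -27*(2 - 3/25) = -27*47/25 = -1269/25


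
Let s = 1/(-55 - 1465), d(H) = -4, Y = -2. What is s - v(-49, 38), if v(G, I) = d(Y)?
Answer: 6079/1520 ≈ 3.9993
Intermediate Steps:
v(G, I) = -4
s = -1/1520 (s = 1/(-1520) = -1/1520 ≈ -0.00065789)
s - v(-49, 38) = -1/1520 - 1*(-4) = -1/1520 + 4 = 6079/1520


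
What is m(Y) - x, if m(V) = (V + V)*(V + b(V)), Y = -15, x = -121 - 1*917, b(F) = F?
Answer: 1938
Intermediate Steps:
x = -1038 (x = -121 - 917 = -1038)
m(V) = 4*V² (m(V) = (V + V)*(V + V) = (2*V)*(2*V) = 4*V²)
m(Y) - x = 4*(-15)² - 1*(-1038) = 4*225 + 1038 = 900 + 1038 = 1938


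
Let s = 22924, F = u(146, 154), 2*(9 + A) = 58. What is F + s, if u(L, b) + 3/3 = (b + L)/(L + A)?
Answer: 1902759/83 ≈ 22925.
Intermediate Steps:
A = 20 (A = -9 + (1/2)*58 = -9 + 29 = 20)
u(L, b) = -1 + (L + b)/(20 + L) (u(L, b) = -1 + (b + L)/(L + 20) = -1 + (L + b)/(20 + L))
F = 67/83 (F = (-20 + 154)/(20 + 146) = 134/166 = (1/166)*134 = 67/83 ≈ 0.80723)
F + s = 67/83 + 22924 = 1902759/83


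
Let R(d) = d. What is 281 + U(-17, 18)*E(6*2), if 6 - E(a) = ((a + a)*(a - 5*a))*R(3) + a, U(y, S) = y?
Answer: -58369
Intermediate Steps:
E(a) = 6 - a + 24*a² (E(a) = 6 - (((a + a)*(a - 5*a))*3 + a) = 6 - (((2*a)*(-4*a))*3 + a) = 6 - (-8*a²*3 + a) = 6 - (-24*a² + a) = 6 - (a - 24*a²) = 6 + (-a + 24*a²) = 6 - a + 24*a²)
281 + U(-17, 18)*E(6*2) = 281 - 17*(6 - 6*2 + 24*(6*2)²) = 281 - 17*(6 - 1*12 + 24*12²) = 281 - 17*(6 - 12 + 24*144) = 281 - 17*(6 - 12 + 3456) = 281 - 17*3450 = 281 - 58650 = -58369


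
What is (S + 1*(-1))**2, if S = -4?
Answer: 25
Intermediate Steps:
(S + 1*(-1))**2 = (-4 + 1*(-1))**2 = (-4 - 1)**2 = (-5)**2 = 25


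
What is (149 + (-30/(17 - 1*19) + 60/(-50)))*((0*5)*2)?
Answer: 0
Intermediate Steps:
(149 + (-30/(17 - 1*19) + 60/(-50)))*((0*5)*2) = (149 + (-30/(17 - 19) + 60*(-1/50)))*(0*2) = (149 + (-30/(-2) - 6/5))*0 = (149 + (-30*(-½) - 6/5))*0 = (149 + (15 - 6/5))*0 = (149 + 69/5)*0 = (814/5)*0 = 0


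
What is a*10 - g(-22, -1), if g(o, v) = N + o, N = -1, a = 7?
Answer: 93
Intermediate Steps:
g(o, v) = -1 + o
a*10 - g(-22, -1) = 7*10 - (-1 - 22) = 70 - 1*(-23) = 70 + 23 = 93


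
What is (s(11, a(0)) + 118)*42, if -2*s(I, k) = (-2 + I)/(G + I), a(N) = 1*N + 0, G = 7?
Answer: 9891/2 ≈ 4945.5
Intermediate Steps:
a(N) = N (a(N) = N + 0 = N)
s(I, k) = -(-2 + I)/(2*(7 + I))
(s(11, a(0)) + 118)*42 = ((2 - 1*11)/(2*(7 + 11)) + 118)*42 = ((1/2)*(2 - 11)/18 + 118)*42 = ((1/2)*(1/18)*(-9) + 118)*42 = (-1/4 + 118)*42 = (471/4)*42 = 9891/2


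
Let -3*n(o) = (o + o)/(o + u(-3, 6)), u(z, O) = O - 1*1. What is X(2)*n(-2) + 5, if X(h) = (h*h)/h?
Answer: 53/9 ≈ 5.8889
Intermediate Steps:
X(h) = h (X(h) = h²/h = h)
u(z, O) = -1 + O (u(z, O) = O - 1 = -1 + O)
n(o) = -2*o/(3*(5 + o)) (n(o) = -(o + o)/(3*(o + (-1 + 6))) = -2*o/(3*(o + 5)) = -2*o/(3*(5 + o)))
X(2)*n(-2) + 5 = 2*(-2*(-2)/(15 + 3*(-2))) + 5 = 2*(-2*(-2)/(15 - 6)) + 5 = 2*(-2*(-2)/9) + 5 = 2*(-2*(-2)*⅑) + 5 = 2*(4/9) + 5 = 8/9 + 5 = 53/9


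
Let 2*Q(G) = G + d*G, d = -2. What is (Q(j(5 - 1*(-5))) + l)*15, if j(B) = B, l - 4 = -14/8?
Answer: -165/4 ≈ -41.250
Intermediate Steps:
l = 9/4 (l = 4 - 14/8 = 4 - 14*⅛ = 4 - 7/4 = 9/4 ≈ 2.2500)
Q(G) = -G/2 (Q(G) = (G - 2*G)/2 = (-G)/2 = -G/2)
(Q(j(5 - 1*(-5))) + l)*15 = (-(5 - 1*(-5))/2 + 9/4)*15 = (-(5 + 5)/2 + 9/4)*15 = (-½*10 + 9/4)*15 = (-5 + 9/4)*15 = -11/4*15 = -165/4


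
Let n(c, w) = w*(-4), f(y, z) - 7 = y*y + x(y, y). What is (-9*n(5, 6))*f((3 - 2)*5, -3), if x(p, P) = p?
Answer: 7992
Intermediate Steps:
f(y, z) = 7 + y + y² (f(y, z) = 7 + (y*y + y) = 7 + (y² + y) = 7 + (y + y²) = 7 + y + y²)
n(c, w) = -4*w
(-9*n(5, 6))*f((3 - 2)*5, -3) = (-(-36)*6)*(7 + (3 - 2)*5 + ((3 - 2)*5)²) = (-9*(-24))*(7 + 1*5 + (1*5)²) = 216*(7 + 5 + 5²) = 216*(7 + 5 + 25) = 216*37 = 7992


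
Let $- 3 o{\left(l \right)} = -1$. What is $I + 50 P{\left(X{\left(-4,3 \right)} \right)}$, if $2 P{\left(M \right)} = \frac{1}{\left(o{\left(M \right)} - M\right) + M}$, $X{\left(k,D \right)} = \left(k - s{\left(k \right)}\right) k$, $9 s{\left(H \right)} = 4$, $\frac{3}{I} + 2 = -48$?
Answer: $\frac{3747}{50} \approx 74.94$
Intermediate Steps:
$I = - \frac{3}{50}$ ($I = \frac{3}{-2 - 48} = \frac{3}{-50} = 3 \left(- \frac{1}{50}\right) = - \frac{3}{50} \approx -0.06$)
$s{\left(H \right)} = \frac{4}{9}$ ($s{\left(H \right)} = \frac{1}{9} \cdot 4 = \frac{4}{9}$)
$o{\left(l \right)} = \frac{1}{3}$ ($o{\left(l \right)} = \left(- \frac{1}{3}\right) \left(-1\right) = \frac{1}{3}$)
$X{\left(k,D \right)} = k \left(- \frac{4}{9} + k\right)$ ($X{\left(k,D \right)} = \left(k - \frac{4}{9}\right) k = \left(- \frac{4}{9} + k\right) k = k \left(- \frac{4}{9} + k\right)$)
$P{\left(M \right)} = \frac{3}{2}$ ($P{\left(M \right)} = \frac{1}{2 \left(\left(\frac{1}{3} - M\right) + M\right)} = \frac{\frac{1}{\frac{1}{3}}}{2} = \frac{1}{2} \cdot 3 = \frac{3}{2}$)
$I + 50 P{\left(X{\left(-4,3 \right)} \right)} = - \frac{3}{50} + 50 \cdot \frac{3}{2} = - \frac{3}{50} + 75 = \frac{3747}{50}$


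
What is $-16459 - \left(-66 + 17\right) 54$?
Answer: $-13813$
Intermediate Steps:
$-16459 - \left(-66 + 17\right) 54 = -16459 - \left(-49\right) 54 = -16459 - -2646 = -16459 + 2646 = -13813$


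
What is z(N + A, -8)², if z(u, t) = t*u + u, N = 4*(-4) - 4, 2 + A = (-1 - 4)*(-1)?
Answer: 14161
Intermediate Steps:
A = 3 (A = -2 + (-1 - 4)*(-1) = -2 - 5*(-1) = -2 + 5 = 3)
N = -20 (N = -16 - 4 = -20)
z(u, t) = u + t*u
z(N + A, -8)² = ((-20 + 3)*(1 - 8))² = (-17*(-7))² = 119² = 14161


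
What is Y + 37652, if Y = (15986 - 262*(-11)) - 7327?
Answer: 49193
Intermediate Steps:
Y = 11541 (Y = (15986 + 2882) - 7327 = 18868 - 7327 = 11541)
Y + 37652 = 11541 + 37652 = 49193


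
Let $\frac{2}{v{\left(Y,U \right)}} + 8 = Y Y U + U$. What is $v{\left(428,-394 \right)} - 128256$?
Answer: $- \frac{4628431858945}{36087449} \approx -1.2826 \cdot 10^{5}$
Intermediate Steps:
$v{\left(Y,U \right)} = \frac{2}{-8 + U + U Y^{2}}$ ($v{\left(Y,U \right)} = \frac{2}{-8 + \left(Y Y U + U\right)} = \frac{2}{-8 + \left(Y^{2} U + U\right)} = \frac{2}{-8 + \left(U Y^{2} + U\right)} = \frac{2}{-8 + \left(U + U Y^{2}\right)} = \frac{2}{-8 + U + U Y^{2}}$)
$v{\left(428,-394 \right)} - 128256 = \frac{2}{-8 - 394 - 394 \cdot 428^{2}} - 128256 = \frac{2}{-8 - 394 - 72174496} - 128256 = \frac{2}{-72174898} - 128256 = 2 \left(- \frac{1}{72174898}\right) - 128256 = - \frac{1}{36087449} - 128256 = - \frac{4628431858945}{36087449}$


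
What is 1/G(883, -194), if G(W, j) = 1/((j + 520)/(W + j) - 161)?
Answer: -110603/689 ≈ -160.53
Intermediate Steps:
G(W, j) = 1/(-161 + (520 + j)/(W + j)) (G(W, j) = 1/((520 + j)/(W + j) - 161) = 1/(-161 + (520 + j)/(W + j)))
1/G(883, -194) = 1/((-1*883 - 1*(-194))/(-520 + 160*(-194) + 161*883)) = 1/((-883 + 194)/(-520 - 31040 + 142163)) = 1/(-689/110603) = -110603/689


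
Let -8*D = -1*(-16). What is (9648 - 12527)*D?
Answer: 5758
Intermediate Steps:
D = -2 (D = -(-1)*(-16)/8 = -⅛*16 = -2)
(9648 - 12527)*D = (9648 - 12527)*(-2) = -2879*(-2) = 5758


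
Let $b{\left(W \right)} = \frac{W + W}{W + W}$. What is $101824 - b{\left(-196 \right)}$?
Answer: $101823$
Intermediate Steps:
$b{\left(W \right)} = 1$ ($b{\left(W \right)} = \frac{2 W}{2 W} = 2 W \frac{1}{2 W} = 1$)
$101824 - b{\left(-196 \right)} = 101824 - 1 = 101823$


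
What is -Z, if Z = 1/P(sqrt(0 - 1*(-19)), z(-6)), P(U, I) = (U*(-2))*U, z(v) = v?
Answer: 1/38 ≈ 0.026316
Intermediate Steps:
P(U, I) = -2*U**2 (P(U, I) = (-2*U)*U = -2*U**2)
Z = -1/38 (Z = 1/(-2*(sqrt(0 - 1*(-19)))**2) = 1/(-2*(sqrt(0 + 19))**2) = 1/(-2*(sqrt(19))**2) = 1/(-2*19) = 1/(-38) = -1/38 ≈ -0.026316)
-Z = -1*(-1/38) = 1/38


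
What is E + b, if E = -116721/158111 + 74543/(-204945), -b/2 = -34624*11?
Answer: 24683043266516942/32404058895 ≈ 7.6173e+5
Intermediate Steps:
b = 761728 (b = -(-69248)*11 = -2*(-380864) = 761728)
E = -35707453618/32404058895 (E = -116721*1/158111 + 74543*(-1/204945) = -116721/158111 - 74543/204945 = -35707453618/32404058895 ≈ -1.1019)
E + b = -35707453618/32404058895 + 761728 = 24683043266516942/32404058895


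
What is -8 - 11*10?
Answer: -118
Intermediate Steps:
-8 - 11*10 = -8 - 110 = -118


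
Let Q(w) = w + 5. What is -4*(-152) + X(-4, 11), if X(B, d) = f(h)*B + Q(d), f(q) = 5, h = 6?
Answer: 604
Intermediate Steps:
Q(w) = 5 + w
X(B, d) = 5 + d + 5*B (X(B, d) = 5*B + (5 + d) = 5 + d + 5*B)
-4*(-152) + X(-4, 11) = -4*(-152) + (5 + 11 + 5*(-4)) = 608 + (5 + 11 - 20) = 608 - 4 = 604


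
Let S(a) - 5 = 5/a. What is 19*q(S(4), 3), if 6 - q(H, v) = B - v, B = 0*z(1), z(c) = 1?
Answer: 171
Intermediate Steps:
S(a) = 5 + 5/a
B = 0 (B = 0*1 = 0)
q(H, v) = 6 + v (q(H, v) = 6 - (0 - v) = 6 - (-1)*v = 6 + v)
19*q(S(4), 3) = 19*(6 + 3) = 19*9 = 171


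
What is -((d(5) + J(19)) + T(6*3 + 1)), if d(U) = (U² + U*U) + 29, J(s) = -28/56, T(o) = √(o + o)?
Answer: -157/2 - √38 ≈ -84.664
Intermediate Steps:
T(o) = √2*√o (T(o) = √(2*o) = √2*√o)
J(s) = -½ (J(s) = -28*1/56 = -½)
d(U) = 29 + 2*U² (d(U) = (U² + U²) + 29 = 2*U² + 29 = 29 + 2*U²)
-((d(5) + J(19)) + T(6*3 + 1)) = -(((29 + 2*5²) - ½) + √2*√(6*3 + 1)) = -(((29 + 2*25) - ½) + √2*√(18 + 1)) = -(((29 + 50) - ½) + √2*√19) = -((79 - ½) + √38) = -(157/2 + √38) = -157/2 - √38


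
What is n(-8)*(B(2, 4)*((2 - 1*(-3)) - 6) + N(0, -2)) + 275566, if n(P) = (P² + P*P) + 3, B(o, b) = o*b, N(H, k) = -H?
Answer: 274518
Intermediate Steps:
B(o, b) = b*o
n(P) = 3 + 2*P² (n(P) = (P² + P²) + 3 = 2*P² + 3 = 3 + 2*P²)
n(-8)*(B(2, 4)*((2 - 1*(-3)) - 6) + N(0, -2)) + 275566 = (3 + 2*(-8)²)*((4*2)*((2 - 1*(-3)) - 6) - 1*0) + 275566 = (3 + 2*64)*(8*((2 + 3) - 6) + 0) + 275566 = (3 + 128)*(8*(5 - 6) + 0) + 275566 = 131*(8*(-1) + 0) + 275566 = 131*(-8 + 0) + 275566 = 131*(-8) + 275566 = -1048 + 275566 = 274518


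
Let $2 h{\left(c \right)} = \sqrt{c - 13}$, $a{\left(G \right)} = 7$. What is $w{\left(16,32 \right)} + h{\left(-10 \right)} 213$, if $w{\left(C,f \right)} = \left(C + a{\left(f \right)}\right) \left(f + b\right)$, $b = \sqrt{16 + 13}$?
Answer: $736 + 23 \sqrt{29} + \frac{213 i \sqrt{23}}{2} \approx 859.86 + 510.76 i$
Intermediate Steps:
$b = \sqrt{29} \approx 5.3852$
$h{\left(c \right)} = \frac{\sqrt{-13 + c}}{2}$ ($h{\left(c \right)} = \frac{\sqrt{c - 13}}{2} = \frac{\sqrt{-13 + c}}{2}$)
$w{\left(C,f \right)} = \left(7 + C\right) \left(f + \sqrt{29}\right)$ ($w{\left(C,f \right)} = \left(C + 7\right) \left(f + \sqrt{29}\right) = \left(7 + C\right) \left(f + \sqrt{29}\right)$)
$w{\left(16,32 \right)} + h{\left(-10 \right)} 213 = \left(7 \cdot 32 + 7 \sqrt{29} + 16 \cdot 32 + 16 \sqrt{29}\right) + \frac{\sqrt{-13 - 10}}{2} \cdot 213 = \left(224 + 7 \sqrt{29} + 512 + 16 \sqrt{29}\right) + \frac{\sqrt{-23}}{2} \cdot 213 = \left(736 + 23 \sqrt{29}\right) + \frac{i \sqrt{23}}{2} \cdot 213 = \left(736 + 23 \sqrt{29}\right) + \frac{213 i \sqrt{23}}{2} = 736 + 23 \sqrt{29} + \frac{213 i \sqrt{23}}{2}$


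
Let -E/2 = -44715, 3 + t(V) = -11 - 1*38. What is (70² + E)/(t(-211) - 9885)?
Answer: -94330/9937 ≈ -9.4928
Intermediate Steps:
t(V) = -52 (t(V) = -3 + (-11 - 1*38) = -3 + (-11 - 38) = -3 - 49 = -52)
E = 89430 (E = -2*(-44715) = 89430)
(70² + E)/(t(-211) - 9885) = (70² + 89430)/(-52 - 9885) = (4900 + 89430)/(-9937) = 94330*(-1/9937) = -94330/9937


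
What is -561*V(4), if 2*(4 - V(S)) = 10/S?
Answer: -6171/4 ≈ -1542.8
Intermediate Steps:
V(S) = 4 - 5/S
-561*V(4) = -561*(4 - 5/4) = -561*11/4 = -6171/4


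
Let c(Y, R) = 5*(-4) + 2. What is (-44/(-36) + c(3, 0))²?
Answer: 22801/81 ≈ 281.49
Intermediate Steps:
c(Y, R) = -18 (c(Y, R) = -20 + 2 = -18)
(-44/(-36) + c(3, 0))² = (-44/(-36) - 18)² = (-44*(-1/36) - 18)² = (11/9 - 18)² = (-151/9)² = 22801/81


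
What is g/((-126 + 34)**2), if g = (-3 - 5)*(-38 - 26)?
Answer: 32/529 ≈ 0.060492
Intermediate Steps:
g = 512 (g = -8*(-64) = 512)
g/((-126 + 34)**2) = 512/((-126 + 34)**2) = 512/((-92)**2) = 512/8464 = 512*(1/8464) = 32/529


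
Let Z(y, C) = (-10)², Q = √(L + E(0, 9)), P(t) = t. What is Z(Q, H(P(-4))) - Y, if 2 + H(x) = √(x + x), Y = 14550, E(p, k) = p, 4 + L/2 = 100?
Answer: -14450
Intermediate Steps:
L = 192 (L = -8 + 2*100 = -8 + 200 = 192)
H(x) = -2 + √2*√x (H(x) = -2 + √(x + x) = -2 + √(2*x) = -2 + √2*√x)
Q = 8*√3 (Q = √(192 + 0) = √192 = 8*√3 ≈ 13.856)
Z(y, C) = 100
Z(Q, H(P(-4))) - Y = 100 - 1*14550 = 100 - 14550 = -14450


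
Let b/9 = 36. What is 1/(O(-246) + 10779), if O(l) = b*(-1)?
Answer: 1/10455 ≈ 9.5648e-5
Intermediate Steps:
b = 324 (b = 9*36 = 324)
O(l) = -324 (O(l) = 324*(-1) = -324)
1/(O(-246) + 10779) = 1/(-324 + 10779) = 1/10455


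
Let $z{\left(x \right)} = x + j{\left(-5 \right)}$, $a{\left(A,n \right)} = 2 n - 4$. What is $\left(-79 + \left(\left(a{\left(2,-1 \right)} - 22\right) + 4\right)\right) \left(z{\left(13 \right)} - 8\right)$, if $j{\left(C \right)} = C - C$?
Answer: $-515$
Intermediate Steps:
$j{\left(C \right)} = 0$
$a{\left(A,n \right)} = -4 + 2 n$
$z{\left(x \right)} = x$ ($z{\left(x \right)} = x + 0 = x$)
$\left(-79 + \left(\left(a{\left(2,-1 \right)} - 22\right) + 4\right)\right) \left(z{\left(13 \right)} - 8\right) = \left(-79 + \left(\left(\left(-4 + 2 \left(-1\right)\right) - 22\right) + 4\right)\right) \left(13 - 8\right) = \left(-79 + \left(\left(\left(-4 - 2\right) - 22\right) + 4\right)\right) 5 = \left(-79 + \left(\left(-6 - 22\right) + 4\right)\right) 5 = \left(-79 + \left(-28 + 4\right)\right) 5 = \left(-79 - 24\right) 5 = \left(-103\right) 5 = -515$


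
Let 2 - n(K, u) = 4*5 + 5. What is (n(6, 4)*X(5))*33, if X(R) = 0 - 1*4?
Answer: 3036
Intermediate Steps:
X(R) = -4 (X(R) = 0 - 4 = -4)
n(K, u) = -23 (n(K, u) = 2 - (4*5 + 5) = 2 - (20 + 5) = 2 - 1*25 = 2 - 25 = -23)
(n(6, 4)*X(5))*33 = -23*(-4)*33 = 92*33 = 3036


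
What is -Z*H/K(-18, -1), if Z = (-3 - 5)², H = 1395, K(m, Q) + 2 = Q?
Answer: 29760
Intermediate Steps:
K(m, Q) = -2 + Q
Z = 64 (Z = (-8)² = 64)
-Z*H/K(-18, -1) = -64*1395/(-2 - 1) = -64*1395/(-3) = -64*1395*(-⅓) = -64*(-465) = -1*(-29760) = 29760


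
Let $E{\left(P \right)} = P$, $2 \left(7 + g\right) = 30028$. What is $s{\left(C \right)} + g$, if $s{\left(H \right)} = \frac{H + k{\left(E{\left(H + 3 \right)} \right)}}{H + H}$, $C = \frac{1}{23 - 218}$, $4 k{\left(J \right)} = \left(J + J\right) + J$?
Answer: $\frac{29577}{2} \approx 14789.0$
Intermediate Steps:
$g = 15007$ ($g = -7 + \frac{1}{2} \cdot 30028 = -7 + 15014 = 15007$)
$k{\left(J \right)} = \frac{3 J}{4}$ ($k{\left(J \right)} = \frac{\left(J + J\right) + J}{4} = \frac{2 J + J}{4} = \frac{3 J}{4}$)
$C = - \frac{1}{195}$ ($C = \frac{1}{-195} = - \frac{1}{195} \approx -0.0051282$)
$s{\left(H \right)} = \frac{\frac{9}{4} + \frac{7 H}{4}}{2 H}$ ($s{\left(H \right)} = \frac{H + \frac{3 \left(H + 3\right)}{4}}{H + H} = \frac{H + \frac{3 \left(3 + H\right)}{4}}{2 H} = \left(H + \left(\frac{9}{4} + \frac{3 H}{4}\right)\right) \frac{1}{2 H} = \left(\frac{9}{4} + \frac{7 H}{4}\right) \frac{1}{2 H} = \frac{\frac{9}{4} + \frac{7 H}{4}}{2 H}$)
$s{\left(C \right)} + g = \frac{9 + 7 \left(- \frac{1}{195}\right)}{8 \left(- \frac{1}{195}\right)} + 15007 = \frac{1}{8} \left(-195\right) \left(9 - \frac{7}{195}\right) + 15007 = \frac{1}{8} \left(-195\right) \frac{1748}{195} + 15007 = - \frac{437}{2} + 15007 = \frac{29577}{2}$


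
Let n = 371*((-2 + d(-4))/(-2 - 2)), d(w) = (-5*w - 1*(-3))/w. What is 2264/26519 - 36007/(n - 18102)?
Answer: 15907602712/7375755989 ≈ 2.1567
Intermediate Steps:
d(w) = (3 - 5*w)/w (d(w) = (-5*w + 3)/w = (3 - 5*w)/w)
n = 11501/16 (n = 371*((-2 + (-5 + 3/(-4)))/(-2 - 2)) = 371*((-2 + (-5 + 3*(-¼)))/(-4)) = 371*((-2 + (-5 - ¾))*(-¼)) = 371*((-2 - 23/4)*(-¼)) = 371*(-31/4*(-¼)) = 371*(31/16) = 11501/16 ≈ 718.81)
2264/26519 - 36007/(n - 18102) = 2264/26519 - 36007/(11501/16 - 18102) = 2264*(1/26519) - 36007/(-278131/16) = 2264/26519 - 36007*(-16/278131) = 2264/26519 + 576112/278131 = 15907602712/7375755989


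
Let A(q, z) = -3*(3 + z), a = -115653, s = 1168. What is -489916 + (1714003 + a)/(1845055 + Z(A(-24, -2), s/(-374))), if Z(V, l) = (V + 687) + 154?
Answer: -904330916638/1845893 ≈ -4.8992e+5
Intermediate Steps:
A(q, z) = -9 - 3*z
Z(V, l) = 841 + V (Z(V, l) = (687 + V) + 154 = 841 + V)
-489916 + (1714003 + a)/(1845055 + Z(A(-24, -2), s/(-374))) = -489916 + (1714003 - 115653)/(1845055 + (841 + (-9 - 3*(-2)))) = -489916 + 1598350/(1845055 + (841 + (-9 + 6))) = -489916 + 1598350/(1845055 + (841 - 3)) = -489916 + 1598350/(1845055 + 838) = -489916 + 1598350/1845893 = -904330916638/1845893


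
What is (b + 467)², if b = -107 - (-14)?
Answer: 139876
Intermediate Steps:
b = -93 (b = -107 - 1*(-14) = -107 + 14 = -93)
(b + 467)² = (-93 + 467)² = 374² = 139876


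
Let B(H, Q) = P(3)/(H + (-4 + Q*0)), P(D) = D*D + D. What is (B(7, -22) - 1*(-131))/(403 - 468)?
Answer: -27/13 ≈ -2.0769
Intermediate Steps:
P(D) = D + D² (P(D) = D² + D = D + D²)
B(H, Q) = 12/(-4 + H) (B(H, Q) = (3*(1 + 3))/(H + (-4 + Q*0)) = (3*4)/(H + (-4 + 0)) = 12/(H - 4) = 12/(-4 + H))
(B(7, -22) - 1*(-131))/(403 - 468) = (12/(-4 + 7) - 1*(-131))/(403 - 468) = (12/3 + 131)/(-65) = (12*(⅓) + 131)*(-1/65) = (4 + 131)*(-1/65) = 135*(-1/65) = -27/13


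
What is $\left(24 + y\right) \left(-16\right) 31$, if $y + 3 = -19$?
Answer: $-992$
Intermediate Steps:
$y = -22$ ($y = -3 - 19 = -22$)
$\left(24 + y\right) \left(-16\right) 31 = \left(24 - 22\right) \left(-16\right) 31 = 2 \left(-16\right) 31 = \left(-32\right) 31 = -992$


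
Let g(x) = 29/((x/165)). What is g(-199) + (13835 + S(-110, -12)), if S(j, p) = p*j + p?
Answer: 3008672/199 ≈ 15119.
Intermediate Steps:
S(j, p) = p + j*p (S(j, p) = j*p + p = p + j*p)
g(x) = 4785/x (g(x) = 29/((x*(1/165))) = 29/((x/165)) = 29*(165/x) = 4785/x)
g(-199) + (13835 + S(-110, -12)) = 4785/(-199) + (13835 - 12*(1 - 110)) = 4785*(-1/199) + (13835 - 12*(-109)) = -4785/199 + (13835 + 1308) = -4785/199 + 15143 = 3008672/199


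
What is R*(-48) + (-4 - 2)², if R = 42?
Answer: -1980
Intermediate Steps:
R*(-48) + (-4 - 2)² = 42*(-48) + (-4 - 2)² = -2016 + (-6)² = -2016 + 36 = -1980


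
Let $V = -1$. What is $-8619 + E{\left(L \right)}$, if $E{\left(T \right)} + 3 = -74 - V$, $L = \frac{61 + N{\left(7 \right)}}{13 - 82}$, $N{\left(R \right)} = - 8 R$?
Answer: $-8695$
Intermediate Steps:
$L = - \frac{5}{69}$ ($L = \frac{61 - 56}{13 - 82} = \frac{61 - 56}{-69} = 5 \left(- \frac{1}{69}\right) = - \frac{5}{69} \approx -0.072464$)
$E{\left(T \right)} = -76$ ($E{\left(T \right)} = -3 - 73 = -76$)
$-8619 + E{\left(L \right)} = -8619 - 76 = -8695$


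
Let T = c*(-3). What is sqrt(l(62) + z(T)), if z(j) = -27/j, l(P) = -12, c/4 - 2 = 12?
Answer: I*sqrt(9282)/28 ≈ 3.4408*I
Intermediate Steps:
c = 56 (c = 8 + 4*12 = 8 + 48 = 56)
T = -168 (T = 56*(-3) = -168)
sqrt(l(62) + z(T)) = sqrt(-12 - 27/(-168)) = sqrt(-12 - 27*(-1/168)) = sqrt(-12 + 9/56) = sqrt(-663/56) = I*sqrt(9282)/28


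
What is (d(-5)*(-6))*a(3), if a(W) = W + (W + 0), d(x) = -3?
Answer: 108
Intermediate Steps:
a(W) = 2*W (a(W) = W + W = 2*W)
(d(-5)*(-6))*a(3) = (-3*(-6))*(2*3) = 18*6 = 108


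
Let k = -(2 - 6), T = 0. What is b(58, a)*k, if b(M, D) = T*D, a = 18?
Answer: 0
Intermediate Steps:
k = 4 (k = -1*(-4) = 4)
b(M, D) = 0 (b(M, D) = 0*D = 0)
b(58, a)*k = 0*4 = 0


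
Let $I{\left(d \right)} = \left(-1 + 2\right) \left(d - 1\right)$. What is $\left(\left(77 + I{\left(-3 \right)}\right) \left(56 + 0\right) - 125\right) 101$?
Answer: $400263$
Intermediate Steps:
$I{\left(d \right)} = -1 + d$ ($I{\left(d \right)} = 1 \left(-1 + d\right) = -1 + d$)
$\left(\left(77 + I{\left(-3 \right)}\right) \left(56 + 0\right) - 125\right) 101 = \left(\left(77 - 4\right) \left(56 + 0\right) - 125\right) 101 = \left(\left(77 - 4\right) 56 - 125\right) 101 = \left(73 \cdot 56 - 125\right) 101 = \left(4088 - 125\right) 101 = 3963 \cdot 101 = 400263$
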